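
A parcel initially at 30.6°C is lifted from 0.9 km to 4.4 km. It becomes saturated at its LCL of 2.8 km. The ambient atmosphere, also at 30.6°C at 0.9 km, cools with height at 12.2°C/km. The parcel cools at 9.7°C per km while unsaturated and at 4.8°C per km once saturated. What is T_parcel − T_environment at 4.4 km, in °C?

Parcel:
  Dry to 2800 m: -9.7 × 1.9 km = -18.43°C, so T = 12.17°C.
  Saturated to 4400 m: -4.8 × 1.6 km = -7.68°C, so T = 4.49°C.
Environment:
  Environment to 4400 m: -12.2 × 3.5 km = -42.7°C, so T = -12.1°C.
T_parcel − T_env = 4.49 − (-12.1) = +16.59°C

+16.59°C (parcel warmer than environment)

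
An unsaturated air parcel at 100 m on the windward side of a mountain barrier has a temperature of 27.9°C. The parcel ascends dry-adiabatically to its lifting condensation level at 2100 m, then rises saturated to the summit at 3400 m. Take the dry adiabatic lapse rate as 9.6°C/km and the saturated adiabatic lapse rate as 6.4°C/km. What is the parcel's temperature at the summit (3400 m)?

100 → 2100 m (dry, 9.6°C/km): ΔT = -9.6 × 2 = -19.2°C → T = 8.7°C
2100 → 3400 m (saturated, 6.4°C/km): ΔT = -6.4 × 1.3 = -8.32°C → T = 0.38°C

0.38°C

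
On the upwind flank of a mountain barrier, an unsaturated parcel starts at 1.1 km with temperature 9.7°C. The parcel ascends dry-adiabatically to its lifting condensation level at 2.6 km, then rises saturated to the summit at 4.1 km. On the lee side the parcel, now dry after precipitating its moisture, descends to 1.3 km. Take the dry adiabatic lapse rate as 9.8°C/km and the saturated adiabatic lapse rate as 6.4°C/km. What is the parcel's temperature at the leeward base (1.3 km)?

1100 → 2600 m (dry, 9.8°C/km): ΔT = -9.8 × 1.5 = -14.7°C → T = -5°C
2600 → 4100 m (saturated, 6.4°C/km): ΔT = -6.4 × 1.5 = -9.6°C → T = -14.6°C
4100 → 1300 m (dry descent, 9.8°C/km): ΔT = +9.8 × 2.8 = +27.44°C → T = 12.84°C

12.84°C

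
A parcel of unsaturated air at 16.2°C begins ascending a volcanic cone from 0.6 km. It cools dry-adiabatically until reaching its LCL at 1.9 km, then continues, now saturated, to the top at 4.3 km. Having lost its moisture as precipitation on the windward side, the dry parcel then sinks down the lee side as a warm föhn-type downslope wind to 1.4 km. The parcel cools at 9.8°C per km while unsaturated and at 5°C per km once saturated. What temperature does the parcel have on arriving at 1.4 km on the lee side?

19.88°C

Dry to 1900 m: -9.8 × 1.3 km = -12.74°C, so T = 3.46°C.
Saturated to 4300 m: -5 × 2.4 km = -12°C, so T = -8.54°C.
Dry descent to 1400 m: +9.8 × 2.9 km = +28.42°C, so T = 19.88°C.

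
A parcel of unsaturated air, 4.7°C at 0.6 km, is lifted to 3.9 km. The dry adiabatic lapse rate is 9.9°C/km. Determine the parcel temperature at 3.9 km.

From 600 m to 3900 m (dry adiabatic): cools by 9.9 × 3.3 = 32.67°C, giving -27.97°C.

-27.97°C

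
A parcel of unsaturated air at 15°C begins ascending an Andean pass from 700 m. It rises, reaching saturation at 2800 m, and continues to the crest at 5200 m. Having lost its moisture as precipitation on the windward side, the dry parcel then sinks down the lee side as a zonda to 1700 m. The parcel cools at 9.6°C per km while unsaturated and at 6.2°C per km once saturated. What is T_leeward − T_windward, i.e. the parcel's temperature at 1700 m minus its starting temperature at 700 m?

-1.44°C

700–2800 m, dry: Δz = 2.1 km ⇒ ΔT = -20.16°C; T = -5.16°C
2800–5200 m, saturated: Δz = 2.4 km ⇒ ΔT = -14.88°C; T = -20.04°C
5200–1700 m, dry descent: Δz = 3.5 km ⇒ ΔT = +33.6°C; T = 13.56°C
Net change vs windward start: 13.56 − 15 = -1.44°C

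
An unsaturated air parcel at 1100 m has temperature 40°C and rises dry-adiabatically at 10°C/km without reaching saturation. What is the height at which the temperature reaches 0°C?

5100 m

Height above start = (40 − 0) / 10 = 4 km
Altitude = 1100 m + 4000 m = 5100 m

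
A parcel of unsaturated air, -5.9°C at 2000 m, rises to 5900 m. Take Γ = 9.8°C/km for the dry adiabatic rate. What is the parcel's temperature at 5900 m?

-44.12°C

Dry adiabatic to 5900 m: -9.8 × 3.9 km = -38.22°C, so T = -44.12°C.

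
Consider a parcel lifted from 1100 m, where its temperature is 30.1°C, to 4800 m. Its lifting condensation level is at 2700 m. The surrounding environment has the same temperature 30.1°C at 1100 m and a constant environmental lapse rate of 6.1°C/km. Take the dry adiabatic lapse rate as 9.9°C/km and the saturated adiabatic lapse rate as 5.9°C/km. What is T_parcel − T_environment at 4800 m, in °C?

-5.66°C (parcel cooler than environment)

Parcel:
  Dry to 2700 m: -9.9 × 1.6 km = -15.84°C, so T = 14.26°C.
  Saturated to 4800 m: -5.9 × 2.1 km = -12.39°C, so T = 1.87°C.
Environment:
  Environment to 4800 m: -6.1 × 3.7 km = -22.57°C, so T = 7.53°C.
T_parcel − T_env = 1.87 − 7.53 = -5.66°C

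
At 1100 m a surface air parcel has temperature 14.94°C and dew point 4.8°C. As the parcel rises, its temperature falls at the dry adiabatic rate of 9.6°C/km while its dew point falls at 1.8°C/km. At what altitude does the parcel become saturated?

T and T_d converge at 9.6 − 1.8 = 7.8°C per km
Height above start = (14.94 − 4.8) / 7.8 = 1.3 km
LCL altitude = 1100 m + 1300 m = 2400 m

2400 m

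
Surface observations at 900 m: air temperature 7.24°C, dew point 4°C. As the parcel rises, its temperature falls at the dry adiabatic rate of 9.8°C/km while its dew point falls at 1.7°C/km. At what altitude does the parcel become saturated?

T and T_d converge at 9.8 − 1.7 = 8.1°C per km
Height above start = (7.24 − 4) / 8.1 = 0.4 km
LCL altitude = 900 m + 400 m = 1300 m

1300 m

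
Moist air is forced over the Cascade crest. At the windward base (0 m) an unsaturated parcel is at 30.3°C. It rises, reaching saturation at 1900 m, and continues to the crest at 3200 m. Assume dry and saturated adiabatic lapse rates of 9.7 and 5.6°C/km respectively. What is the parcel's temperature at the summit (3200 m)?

4.59°C

Dry to 1900 m: -9.7 × 1.9 km = -18.43°C, so T = 11.87°C.
Saturated to 3200 m: -5.6 × 1.3 km = -7.28°C, so T = 4.59°C.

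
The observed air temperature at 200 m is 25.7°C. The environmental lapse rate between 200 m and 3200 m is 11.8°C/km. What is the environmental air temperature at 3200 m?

200 → 3200 m (environmental, 11.8°C/km): ΔT = -11.8 × 3 = -35.4°C → T = -9.7°C

-9.7°C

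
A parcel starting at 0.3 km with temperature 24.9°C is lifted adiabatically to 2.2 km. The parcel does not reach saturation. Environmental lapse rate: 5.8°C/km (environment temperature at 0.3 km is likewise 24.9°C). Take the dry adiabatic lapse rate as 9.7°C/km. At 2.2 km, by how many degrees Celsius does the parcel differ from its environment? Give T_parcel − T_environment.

Parcel:
  Dry to 2200 m: -9.7 × 1.9 km = -18.43°C, so T = 6.47°C.
Environment:
  Environment to 2200 m: -5.8 × 1.9 km = -11.02°C, so T = 13.88°C.
T_parcel − T_env = 6.47 − 13.88 = -7.41°C

-7.41°C (parcel cooler than environment)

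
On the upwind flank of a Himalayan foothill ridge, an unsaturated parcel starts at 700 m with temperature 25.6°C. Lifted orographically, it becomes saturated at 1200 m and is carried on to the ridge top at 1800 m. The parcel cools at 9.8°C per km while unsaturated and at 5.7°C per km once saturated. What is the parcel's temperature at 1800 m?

Dry to 1200 m: -9.8 × 0.5 km = -4.9°C, so T = 20.7°C.
Saturated to 1800 m: -5.7 × 0.6 km = -3.42°C, so T = 17.28°C.

17.28°C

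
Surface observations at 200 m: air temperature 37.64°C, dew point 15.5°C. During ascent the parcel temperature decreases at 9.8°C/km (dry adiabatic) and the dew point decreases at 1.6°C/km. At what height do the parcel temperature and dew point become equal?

2900 m

T and T_d converge at 9.8 − 1.6 = 8.2°C per km
Height above start = (37.64 − 15.5) / 8.2 = 2.7 km
LCL altitude = 200 m + 2700 m = 2900 m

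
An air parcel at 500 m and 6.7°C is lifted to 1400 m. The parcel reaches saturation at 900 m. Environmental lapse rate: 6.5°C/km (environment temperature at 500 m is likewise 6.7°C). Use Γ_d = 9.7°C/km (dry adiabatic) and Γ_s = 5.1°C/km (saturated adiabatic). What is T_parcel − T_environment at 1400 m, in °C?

Parcel:
  From 500 m to 900 m (dry): cools by 9.7 × 0.4 = 3.88°C, giving 2.82°C.
  From 900 m to 1400 m (saturated): cools by 5.1 × 0.5 = 2.55°C, giving 0.27°C.
Environment:
  From 500 m to 1400 m (environment): cools by 6.5 × 0.9 = 5.85°C, giving 0.85°C.
T_parcel − T_env = 0.27 − 0.85 = -0.58°C

-0.58°C (parcel cooler than environment)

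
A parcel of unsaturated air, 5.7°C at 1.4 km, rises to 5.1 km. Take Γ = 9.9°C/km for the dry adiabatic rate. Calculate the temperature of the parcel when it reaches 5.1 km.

1400 → 5100 m (dry adiabatic, 9.9°C/km): ΔT = -9.9 × 3.7 = -36.63°C → T = -30.93°C

-30.93°C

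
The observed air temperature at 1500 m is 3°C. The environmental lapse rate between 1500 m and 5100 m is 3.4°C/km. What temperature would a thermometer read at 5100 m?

-9.24°C

1500–5100 m, environmental: Δz = 3.6 km ⇒ ΔT = -12.24°C; T = -9.24°C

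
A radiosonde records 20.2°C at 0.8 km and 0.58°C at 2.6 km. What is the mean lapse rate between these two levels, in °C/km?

Γ = −ΔT/Δz = (20.2 − 0.58) / (2600 − 800) m
  = 19.62°C / 1.8 km = 10.9°C/km

10.9°C/km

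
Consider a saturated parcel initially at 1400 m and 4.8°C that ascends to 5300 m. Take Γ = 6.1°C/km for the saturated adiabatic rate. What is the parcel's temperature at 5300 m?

-18.99°C

Saturated adiabatic to 5300 m: -6.1 × 3.9 km = -23.79°C, so T = -18.99°C.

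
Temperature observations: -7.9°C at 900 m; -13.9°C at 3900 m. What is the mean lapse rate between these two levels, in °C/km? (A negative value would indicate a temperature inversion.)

Γ = −ΔT/Δz = (-7.9 − (-13.9)) / (3900 − 900) m
  = 6°C / 3 km = 2°C/km

2°C/km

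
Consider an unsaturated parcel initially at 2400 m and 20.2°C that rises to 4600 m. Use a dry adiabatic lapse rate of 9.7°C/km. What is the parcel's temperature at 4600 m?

-1.14°C

From 2400 m to 4600 m (dry adiabatic): cools by 9.7 × 2.2 = 21.34°C, giving -1.14°C.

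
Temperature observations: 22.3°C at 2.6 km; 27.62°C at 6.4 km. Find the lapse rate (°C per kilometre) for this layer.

-1.4°C/km

Γ = −ΔT/Δz = (22.3 − 27.62) / (6400 − 2600) m
  = -5.32°C / 3.8 km = -1.4°C/km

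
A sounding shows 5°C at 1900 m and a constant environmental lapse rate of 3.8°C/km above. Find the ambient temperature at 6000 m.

-10.58°C

1900 → 6000 m (environmental, 3.8°C/km): ΔT = -3.8 × 4.1 = -15.58°C → T = -10.58°C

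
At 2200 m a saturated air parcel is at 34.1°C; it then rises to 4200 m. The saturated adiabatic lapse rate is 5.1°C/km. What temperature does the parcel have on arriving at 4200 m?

23.9°C

From 2200 m to 4200 m (saturated adiabatic): cools by 5.1 × 2 = 10.2°C, giving 23.9°C.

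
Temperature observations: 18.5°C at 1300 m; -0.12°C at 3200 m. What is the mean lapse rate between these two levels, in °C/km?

9.8°C/km

Γ = −ΔT/Δz = (18.5 − (-0.12)) / (3200 − 1300) m
  = 18.62°C / 1.9 km = 9.8°C/km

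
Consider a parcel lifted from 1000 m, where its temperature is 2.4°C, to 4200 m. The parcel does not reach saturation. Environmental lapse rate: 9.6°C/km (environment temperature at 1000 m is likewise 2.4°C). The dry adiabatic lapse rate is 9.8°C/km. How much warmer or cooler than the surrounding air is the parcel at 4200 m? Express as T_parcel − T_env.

-0.64°C (parcel cooler than environment)

Parcel:
  From 1000 m to 4200 m (dry): cools by 9.8 × 3.2 = 31.36°C, giving -28.96°C.
Environment:
  From 1000 m to 4200 m (environment): cools by 9.6 × 3.2 = 30.72°C, giving -28.32°C.
T_parcel − T_env = -28.96 − (-28.32) = -0.64°C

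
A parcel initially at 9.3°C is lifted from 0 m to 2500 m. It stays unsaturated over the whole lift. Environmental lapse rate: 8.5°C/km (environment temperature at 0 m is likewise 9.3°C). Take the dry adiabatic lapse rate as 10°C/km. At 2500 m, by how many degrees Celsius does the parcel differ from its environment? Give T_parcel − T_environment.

-3.75°C (parcel cooler than environment)

Parcel:
  From 0 m to 2500 m (dry): cools by 10 × 2.5 = 25°C, giving -15.7°C.
Environment:
  From 0 m to 2500 m (environment): cools by 8.5 × 2.5 = 21.25°C, giving -11.95°C.
T_parcel − T_env = -15.7 − (-11.95) = -3.75°C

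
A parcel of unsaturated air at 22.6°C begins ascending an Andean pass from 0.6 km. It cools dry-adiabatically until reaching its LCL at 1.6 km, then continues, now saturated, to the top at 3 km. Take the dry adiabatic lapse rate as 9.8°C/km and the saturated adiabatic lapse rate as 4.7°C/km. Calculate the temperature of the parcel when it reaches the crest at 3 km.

6.22°C

600 → 1600 m (dry, 9.8°C/km): ΔT = -9.8 × 1 = -9.8°C → T = 12.8°C
1600 → 3000 m (saturated, 4.7°C/km): ΔT = -4.7 × 1.4 = -6.58°C → T = 6.22°C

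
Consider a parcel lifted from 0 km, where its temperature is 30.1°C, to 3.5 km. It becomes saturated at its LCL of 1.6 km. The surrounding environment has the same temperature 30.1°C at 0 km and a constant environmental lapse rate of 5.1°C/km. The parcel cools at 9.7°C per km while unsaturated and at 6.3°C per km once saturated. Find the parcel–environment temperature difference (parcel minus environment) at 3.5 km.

-9.64°C (parcel cooler than environment)

Parcel:
  0–1600 m, dry: Δz = 1.6 km ⇒ ΔT = -15.52°C; T = 14.58°C
  1600–3500 m, saturated: Δz = 1.9 km ⇒ ΔT = -11.97°C; T = 2.61°C
Environment:
  0–3500 m, environment: Δz = 3.5 km ⇒ ΔT = -17.85°C; T = 12.25°C
T_parcel − T_env = 2.61 − 12.25 = -9.64°C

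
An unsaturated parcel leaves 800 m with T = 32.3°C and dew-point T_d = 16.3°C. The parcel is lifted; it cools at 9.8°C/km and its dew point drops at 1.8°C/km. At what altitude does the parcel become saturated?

2800 m

T and T_d converge at 9.8 − 1.8 = 8°C per km
Height above start = (32.3 − 16.3) / 8 = 2 km
LCL altitude = 800 m + 2000 m = 2800 m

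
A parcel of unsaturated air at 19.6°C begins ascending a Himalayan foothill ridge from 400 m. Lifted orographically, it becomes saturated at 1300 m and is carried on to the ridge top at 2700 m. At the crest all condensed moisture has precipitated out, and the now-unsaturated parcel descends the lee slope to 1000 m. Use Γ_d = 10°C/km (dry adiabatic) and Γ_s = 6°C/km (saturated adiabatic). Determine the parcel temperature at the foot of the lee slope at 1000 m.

19.2°C

400–1300 m, dry: Δz = 0.9 km ⇒ ΔT = -9°C; T = 10.6°C
1300–2700 m, saturated: Δz = 1.4 km ⇒ ΔT = -8.4°C; T = 2.2°C
2700–1000 m, dry descent: Δz = 1.7 km ⇒ ΔT = +17°C; T = 19.2°C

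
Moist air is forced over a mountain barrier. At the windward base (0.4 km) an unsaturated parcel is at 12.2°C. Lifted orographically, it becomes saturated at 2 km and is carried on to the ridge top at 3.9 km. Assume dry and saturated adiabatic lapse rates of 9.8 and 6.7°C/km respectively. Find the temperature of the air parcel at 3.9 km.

From 400 m to 2000 m (dry): cools by 9.8 × 1.6 = 15.68°C, giving -3.48°C.
From 2000 m to 3900 m (saturated): cools by 6.7 × 1.9 = 12.73°C, giving -16.21°C.

-16.21°C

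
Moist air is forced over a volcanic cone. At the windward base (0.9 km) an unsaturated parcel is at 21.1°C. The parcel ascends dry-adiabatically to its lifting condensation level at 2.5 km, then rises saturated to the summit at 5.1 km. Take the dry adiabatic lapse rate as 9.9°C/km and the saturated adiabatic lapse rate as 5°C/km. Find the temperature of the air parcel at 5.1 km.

-7.74°C

From 900 m to 2500 m (dry): cools by 9.9 × 1.6 = 15.84°C, giving 5.26°C.
From 2500 m to 5100 m (saturated): cools by 5 × 2.6 = 13°C, giving -7.74°C.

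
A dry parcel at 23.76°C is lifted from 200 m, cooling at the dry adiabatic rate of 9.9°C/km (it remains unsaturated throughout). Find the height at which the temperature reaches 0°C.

2600 m

Height above start = (23.76 − 0) / 9.9 = 2.4 km
Altitude = 200 m + 2400 m = 2600 m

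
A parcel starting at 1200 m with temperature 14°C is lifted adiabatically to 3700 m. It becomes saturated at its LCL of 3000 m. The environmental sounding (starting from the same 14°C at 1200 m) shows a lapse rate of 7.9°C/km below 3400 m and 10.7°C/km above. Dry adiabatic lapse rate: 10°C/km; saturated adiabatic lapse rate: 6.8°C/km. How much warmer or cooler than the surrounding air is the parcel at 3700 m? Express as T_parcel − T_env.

-2.17°C (parcel cooler than environment)

Parcel:
  From 1200 m to 3000 m (dry): cools by 10 × 1.8 = 18°C, giving -4°C.
  From 3000 m to 3700 m (saturated): cools by 6.8 × 0.7 = 4.76°C, giving -8.76°C.
Environment:
  From 1200 m to 3400 m (environment, lower layer): cools by 7.9 × 2.2 = 17.38°C, giving -3.38°C.
  From 3400 m to 3700 m (environment, upper layer): cools by 10.7 × 0.3 = 3.21°C, giving -6.59°C.
T_parcel − T_env = -8.76 − (-6.59) = -2.17°C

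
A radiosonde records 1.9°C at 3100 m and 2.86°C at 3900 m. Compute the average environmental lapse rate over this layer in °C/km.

-1.2°C/km

Γ = −ΔT/Δz = (1.9 − 2.86) / (3900 − 3100) m
  = -0.96°C / 0.8 km = -1.2°C/km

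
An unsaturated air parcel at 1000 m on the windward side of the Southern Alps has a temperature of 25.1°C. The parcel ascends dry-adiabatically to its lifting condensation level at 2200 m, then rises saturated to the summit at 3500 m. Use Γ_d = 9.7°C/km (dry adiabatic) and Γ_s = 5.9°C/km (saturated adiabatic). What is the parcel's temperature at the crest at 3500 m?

1000 → 2200 m (dry, 9.7°C/km): ΔT = -9.7 × 1.2 = -11.64°C → T = 13.46°C
2200 → 3500 m (saturated, 5.9°C/km): ΔT = -5.9 × 1.3 = -7.67°C → T = 5.79°C

5.79°C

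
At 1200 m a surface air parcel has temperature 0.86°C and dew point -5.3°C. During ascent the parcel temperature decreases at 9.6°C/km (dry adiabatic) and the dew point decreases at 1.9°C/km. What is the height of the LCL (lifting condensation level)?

T and T_d converge at 9.6 − 1.9 = 7.7°C per km
Height above start = (0.86 − (-5.3)) / 7.7 = 0.8 km
LCL altitude = 1200 m + 800 m = 2000 m

2000 m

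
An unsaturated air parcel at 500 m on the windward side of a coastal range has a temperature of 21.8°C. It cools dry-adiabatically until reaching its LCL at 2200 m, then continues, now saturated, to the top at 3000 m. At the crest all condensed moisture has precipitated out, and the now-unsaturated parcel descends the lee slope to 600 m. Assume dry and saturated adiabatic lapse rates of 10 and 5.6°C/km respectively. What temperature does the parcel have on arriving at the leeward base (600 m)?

500–2200 m, dry: Δz = 1.7 km ⇒ ΔT = -17°C; T = 4.8°C
2200–3000 m, saturated: Δz = 0.8 km ⇒ ΔT = -4.48°C; T = 0.32°C
3000–600 m, dry descent: Δz = 2.4 km ⇒ ΔT = +24°C; T = 24.32°C

24.32°C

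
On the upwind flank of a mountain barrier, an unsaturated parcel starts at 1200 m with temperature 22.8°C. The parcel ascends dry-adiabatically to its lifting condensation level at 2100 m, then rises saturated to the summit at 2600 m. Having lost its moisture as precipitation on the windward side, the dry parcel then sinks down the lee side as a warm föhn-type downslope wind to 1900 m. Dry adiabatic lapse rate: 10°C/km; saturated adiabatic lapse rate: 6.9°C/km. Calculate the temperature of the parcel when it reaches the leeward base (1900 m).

17.35°C

Dry to 2100 m: -10 × 0.9 km = -9°C, so T = 13.8°C.
Saturated to 2600 m: -6.9 × 0.5 km = -3.45°C, so T = 10.35°C.
Dry descent to 1900 m: +10 × 0.7 km = +7°C, so T = 17.35°C.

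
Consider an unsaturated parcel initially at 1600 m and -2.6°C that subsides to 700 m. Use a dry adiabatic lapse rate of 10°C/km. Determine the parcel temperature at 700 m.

1600 → 700 m (dry adiabatic, 10°C/km): ΔT = +10 × 0.9 = +9°C → T = 6.4°C

6.4°C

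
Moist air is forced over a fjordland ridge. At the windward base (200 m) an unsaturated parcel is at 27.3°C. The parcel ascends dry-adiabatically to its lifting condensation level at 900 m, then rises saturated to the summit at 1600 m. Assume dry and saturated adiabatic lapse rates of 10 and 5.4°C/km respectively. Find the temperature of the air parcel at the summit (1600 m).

16.52°C

From 200 m to 900 m (dry): cools by 10 × 0.7 = 7°C, giving 20.3°C.
From 900 m to 1600 m (saturated): cools by 5.4 × 0.7 = 3.78°C, giving 16.52°C.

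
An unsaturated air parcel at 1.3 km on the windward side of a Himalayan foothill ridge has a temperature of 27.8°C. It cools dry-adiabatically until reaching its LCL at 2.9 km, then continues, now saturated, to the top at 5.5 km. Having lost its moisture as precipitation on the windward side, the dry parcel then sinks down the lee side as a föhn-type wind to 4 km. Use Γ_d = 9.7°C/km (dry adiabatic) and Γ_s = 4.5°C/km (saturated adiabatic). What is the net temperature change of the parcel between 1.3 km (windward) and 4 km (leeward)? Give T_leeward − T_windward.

1300 → 2900 m (dry, 9.7°C/km): ΔT = -9.7 × 1.6 = -15.52°C → T = 12.28°C
2900 → 5500 m (saturated, 4.5°C/km): ΔT = -4.5 × 2.6 = -11.7°C → T = 0.58°C
5500 → 4000 m (dry descent, 9.7°C/km): ΔT = +9.7 × 1.5 = +14.55°C → T = 15.13°C
Net change vs windward start: 15.13 − 27.8 = -12.67°C

-12.67°C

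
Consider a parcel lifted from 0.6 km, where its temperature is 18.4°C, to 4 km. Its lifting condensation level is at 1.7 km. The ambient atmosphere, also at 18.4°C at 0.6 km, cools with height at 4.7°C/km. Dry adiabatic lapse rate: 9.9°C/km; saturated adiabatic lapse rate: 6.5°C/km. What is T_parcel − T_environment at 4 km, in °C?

Parcel:
  600–1700 m, dry: Δz = 1.1 km ⇒ ΔT = -10.89°C; T = 7.51°C
  1700–4000 m, saturated: Δz = 2.3 km ⇒ ΔT = -14.95°C; T = -7.44°C
Environment:
  600–4000 m, environment: Δz = 3.4 km ⇒ ΔT = -15.98°C; T = 2.42°C
T_parcel − T_env = -7.44 − 2.42 = -9.86°C

-9.86°C (parcel cooler than environment)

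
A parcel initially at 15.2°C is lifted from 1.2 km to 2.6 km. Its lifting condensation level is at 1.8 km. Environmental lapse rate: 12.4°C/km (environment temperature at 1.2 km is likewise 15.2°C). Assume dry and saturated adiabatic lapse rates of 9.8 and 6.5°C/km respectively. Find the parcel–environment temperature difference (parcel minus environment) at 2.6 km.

+6.28°C (parcel warmer than environment)

Parcel:
  1200–1800 m, dry: Δz = 0.6 km ⇒ ΔT = -5.88°C; T = 9.32°C
  1800–2600 m, saturated: Δz = 0.8 km ⇒ ΔT = -5.2°C; T = 4.12°C
Environment:
  1200–2600 m, environment: Δz = 1.4 km ⇒ ΔT = -17.36°C; T = -2.16°C
T_parcel − T_env = 4.12 − (-2.16) = +6.28°C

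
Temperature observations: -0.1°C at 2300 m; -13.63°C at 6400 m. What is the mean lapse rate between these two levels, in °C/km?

Γ = −ΔT/Δz = (-0.1 − (-13.63)) / (6400 − 2300) m
  = 13.53°C / 4.1 km = 3.3°C/km

3.3°C/km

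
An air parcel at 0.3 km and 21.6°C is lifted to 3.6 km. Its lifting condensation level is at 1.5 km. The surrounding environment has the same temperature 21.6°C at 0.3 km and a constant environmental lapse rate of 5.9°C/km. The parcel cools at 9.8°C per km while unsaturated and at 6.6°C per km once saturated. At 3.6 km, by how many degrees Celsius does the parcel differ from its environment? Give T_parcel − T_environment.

-6.15°C (parcel cooler than environment)

Parcel:
  From 300 m to 1500 m (dry): cools by 9.8 × 1.2 = 11.76°C, giving 9.84°C.
  From 1500 m to 3600 m (saturated): cools by 6.6 × 2.1 = 13.86°C, giving -4.02°C.
Environment:
  From 300 m to 3600 m (environment): cools by 5.9 × 3.3 = 19.47°C, giving 2.13°C.
T_parcel − T_env = -4.02 − 2.13 = -6.15°C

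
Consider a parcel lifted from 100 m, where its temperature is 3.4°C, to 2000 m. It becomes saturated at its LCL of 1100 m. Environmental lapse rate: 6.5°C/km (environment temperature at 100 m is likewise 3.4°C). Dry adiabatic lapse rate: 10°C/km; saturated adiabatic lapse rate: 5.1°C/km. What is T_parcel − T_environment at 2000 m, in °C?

Parcel:
  100 → 1100 m (dry, 10°C/km): ΔT = -10 × 1 = -10°C → T = -6.6°C
  1100 → 2000 m (saturated, 5.1°C/km): ΔT = -5.1 × 0.9 = -4.59°C → T = -11.19°C
Environment:
  100 → 2000 m (environment, 6.5°C/km): ΔT = -6.5 × 1.9 = -12.35°C → T = -8.95°C
T_parcel − T_env = -11.19 − (-8.95) = -2.24°C

-2.24°C (parcel cooler than environment)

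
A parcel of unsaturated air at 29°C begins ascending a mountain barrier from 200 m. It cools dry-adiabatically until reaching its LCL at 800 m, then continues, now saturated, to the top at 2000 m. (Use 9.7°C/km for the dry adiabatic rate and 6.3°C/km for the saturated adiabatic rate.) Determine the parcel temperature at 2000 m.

200 → 800 m (dry, 9.7°C/km): ΔT = -9.7 × 0.6 = -5.82°C → T = 23.18°C
800 → 2000 m (saturated, 6.3°C/km): ΔT = -6.3 × 1.2 = -7.56°C → T = 15.62°C

15.62°C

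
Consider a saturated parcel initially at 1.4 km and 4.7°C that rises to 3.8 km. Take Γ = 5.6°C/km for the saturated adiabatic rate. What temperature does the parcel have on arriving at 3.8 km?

-8.74°C

From 1400 m to 3800 m (saturated adiabatic): cools by 5.6 × 2.4 = 13.44°C, giving -8.74°C.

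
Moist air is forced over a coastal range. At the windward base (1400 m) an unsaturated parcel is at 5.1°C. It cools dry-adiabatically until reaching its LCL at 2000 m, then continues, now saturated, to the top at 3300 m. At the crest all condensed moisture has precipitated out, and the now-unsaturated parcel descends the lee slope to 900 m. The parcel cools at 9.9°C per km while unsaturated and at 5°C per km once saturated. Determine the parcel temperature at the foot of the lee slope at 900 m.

From 1400 m to 2000 m (dry): cools by 9.9 × 0.6 = 5.94°C, giving -0.84°C.
From 2000 m to 3300 m (saturated): cools by 5 × 1.3 = 6.5°C, giving -7.34°C.
From 3300 m to 900 m (dry descent): warms by 9.9 × 2.4 = 23.76°C, giving 16.42°C.

16.42°C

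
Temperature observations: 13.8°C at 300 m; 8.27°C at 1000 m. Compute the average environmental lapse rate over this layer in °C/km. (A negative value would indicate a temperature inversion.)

7.9°C/km

Γ = −ΔT/Δz = (13.8 − 8.27) / (1000 − 300) m
  = 5.53°C / 0.7 km = 7.9°C/km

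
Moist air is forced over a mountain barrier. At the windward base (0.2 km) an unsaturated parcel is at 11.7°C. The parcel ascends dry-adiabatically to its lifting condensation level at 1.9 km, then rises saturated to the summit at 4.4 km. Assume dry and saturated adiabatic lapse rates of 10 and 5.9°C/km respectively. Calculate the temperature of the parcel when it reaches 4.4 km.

From 200 m to 1900 m (dry): cools by 10 × 1.7 = 17°C, giving -5.3°C.
From 1900 m to 4400 m (saturated): cools by 5.9 × 2.5 = 14.75°C, giving -20.05°C.

-20.05°C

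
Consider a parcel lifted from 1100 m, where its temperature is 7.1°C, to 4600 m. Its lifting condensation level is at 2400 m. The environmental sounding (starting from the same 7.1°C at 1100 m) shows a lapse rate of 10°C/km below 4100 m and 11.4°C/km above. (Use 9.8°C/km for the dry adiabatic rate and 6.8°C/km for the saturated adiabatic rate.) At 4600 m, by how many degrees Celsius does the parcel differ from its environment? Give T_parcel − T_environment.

Parcel:
  From 1100 m to 2400 m (dry): cools by 9.8 × 1.3 = 12.74°C, giving -5.64°C.
  From 2400 m to 4600 m (saturated): cools by 6.8 × 2.2 = 14.96°C, giving -20.6°C.
Environment:
  From 1100 m to 4100 m (environment, lower layer): cools by 10 × 3 = 30°C, giving -22.9°C.
  From 4100 m to 4600 m (environment, upper layer): cools by 11.4 × 0.5 = 5.7°C, giving -28.6°C.
T_parcel − T_env = -20.6 − (-28.6) = +8°C

+8°C (parcel warmer than environment)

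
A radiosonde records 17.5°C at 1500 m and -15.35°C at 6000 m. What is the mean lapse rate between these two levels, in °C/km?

Γ = −ΔT/Δz = (17.5 − (-15.35)) / (6000 − 1500) m
  = 32.85°C / 4.5 km = 7.3°C/km

7.3°C/km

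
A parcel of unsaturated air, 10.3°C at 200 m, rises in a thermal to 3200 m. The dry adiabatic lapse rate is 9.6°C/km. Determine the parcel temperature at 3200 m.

200 → 3200 m (dry adiabatic, 9.6°C/km): ΔT = -9.6 × 3 = -28.8°C → T = -18.5°C

-18.5°C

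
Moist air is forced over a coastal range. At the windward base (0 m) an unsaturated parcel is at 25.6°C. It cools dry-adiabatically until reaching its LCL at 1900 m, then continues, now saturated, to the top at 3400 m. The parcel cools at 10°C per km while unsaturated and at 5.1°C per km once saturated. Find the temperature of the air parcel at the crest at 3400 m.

-1.05°C

0 → 1900 m (dry, 10°C/km): ΔT = -10 × 1.9 = -19°C → T = 6.6°C
1900 → 3400 m (saturated, 5.1°C/km): ΔT = -5.1 × 1.5 = -7.65°C → T = -1.05°C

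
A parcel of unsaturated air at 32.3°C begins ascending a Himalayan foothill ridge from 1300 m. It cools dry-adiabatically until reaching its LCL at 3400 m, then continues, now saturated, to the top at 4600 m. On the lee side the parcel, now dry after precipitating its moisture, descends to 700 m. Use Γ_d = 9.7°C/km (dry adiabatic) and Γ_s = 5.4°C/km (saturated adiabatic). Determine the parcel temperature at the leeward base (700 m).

43.28°C

From 1300 m to 3400 m (dry): cools by 9.7 × 2.1 = 20.37°C, giving 11.93°C.
From 3400 m to 4600 m (saturated): cools by 5.4 × 1.2 = 6.48°C, giving 5.45°C.
From 4600 m to 700 m (dry descent): warms by 9.7 × 3.9 = 37.83°C, giving 43.28°C.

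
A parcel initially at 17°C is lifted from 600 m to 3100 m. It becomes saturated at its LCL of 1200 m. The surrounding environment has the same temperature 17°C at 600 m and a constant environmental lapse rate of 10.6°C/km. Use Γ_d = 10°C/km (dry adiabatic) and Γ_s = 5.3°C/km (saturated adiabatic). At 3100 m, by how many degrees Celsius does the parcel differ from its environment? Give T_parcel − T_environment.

Parcel:
  600–1200 m, dry: Δz = 0.6 km ⇒ ΔT = -6°C; T = 11°C
  1200–3100 m, saturated: Δz = 1.9 km ⇒ ΔT = -10.07°C; T = 0.93°C
Environment:
  600–3100 m, environment: Δz = 2.5 km ⇒ ΔT = -26.5°C; T = -9.5°C
T_parcel − T_env = 0.93 − (-9.5) = +10.43°C

+10.43°C (parcel warmer than environment)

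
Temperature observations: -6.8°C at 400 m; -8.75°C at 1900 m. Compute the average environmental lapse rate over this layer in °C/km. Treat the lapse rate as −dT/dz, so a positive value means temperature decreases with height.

Γ = −ΔT/Δz = (-6.8 − (-8.75)) / (1900 − 400) m
  = 1.95°C / 1.5 km = 1.3°C/km

1.3°C/km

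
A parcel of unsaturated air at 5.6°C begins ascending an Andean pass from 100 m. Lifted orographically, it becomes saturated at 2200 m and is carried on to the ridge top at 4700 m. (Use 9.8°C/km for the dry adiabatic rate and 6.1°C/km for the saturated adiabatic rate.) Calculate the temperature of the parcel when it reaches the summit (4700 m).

From 100 m to 2200 m (dry): cools by 9.8 × 2.1 = 20.58°C, giving -14.98°C.
From 2200 m to 4700 m (saturated): cools by 6.1 × 2.5 = 15.25°C, giving -30.23°C.

-30.23°C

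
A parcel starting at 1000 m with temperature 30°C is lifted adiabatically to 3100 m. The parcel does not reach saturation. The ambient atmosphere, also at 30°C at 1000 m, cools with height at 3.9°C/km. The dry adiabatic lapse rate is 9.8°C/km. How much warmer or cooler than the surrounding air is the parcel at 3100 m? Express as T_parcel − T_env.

Parcel:
  Dry to 3100 m: -9.8 × 2.1 km = -20.58°C, so T = 9.42°C.
Environment:
  Environment to 3100 m: -3.9 × 2.1 km = -8.19°C, so T = 21.81°C.
T_parcel − T_env = 9.42 − 21.81 = -12.39°C

-12.39°C (parcel cooler than environment)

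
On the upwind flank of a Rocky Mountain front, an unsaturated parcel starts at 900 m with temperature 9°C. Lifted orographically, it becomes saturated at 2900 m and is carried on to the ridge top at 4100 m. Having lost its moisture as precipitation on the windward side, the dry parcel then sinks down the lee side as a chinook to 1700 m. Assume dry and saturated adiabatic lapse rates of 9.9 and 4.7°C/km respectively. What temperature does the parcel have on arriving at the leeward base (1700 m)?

900–2900 m, dry: Δz = 2 km ⇒ ΔT = -19.8°C; T = -10.8°C
2900–4100 m, saturated: Δz = 1.2 km ⇒ ΔT = -5.64°C; T = -16.44°C
4100–1700 m, dry descent: Δz = 2.4 km ⇒ ΔT = +23.76°C; T = 7.32°C

7.32°C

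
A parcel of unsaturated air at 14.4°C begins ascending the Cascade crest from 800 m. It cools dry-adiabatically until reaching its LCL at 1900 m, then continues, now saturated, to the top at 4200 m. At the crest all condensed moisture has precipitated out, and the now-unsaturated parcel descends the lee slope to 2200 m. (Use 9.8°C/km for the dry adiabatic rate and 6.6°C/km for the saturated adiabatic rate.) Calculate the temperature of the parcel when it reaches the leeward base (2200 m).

8.04°C

Dry to 1900 m: -9.8 × 1.1 km = -10.78°C, so T = 3.62°C.
Saturated to 4200 m: -6.6 × 2.3 km = -15.18°C, so T = -11.56°C.
Dry descent to 2200 m: +9.8 × 2 km = +19.6°C, so T = 8.04°C.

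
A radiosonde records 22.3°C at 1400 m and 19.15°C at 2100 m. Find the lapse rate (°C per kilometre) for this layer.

Γ = −ΔT/Δz = (22.3 − 19.15) / (2100 − 1400) m
  = 3.15°C / 0.7 km = 4.5°C/km

4.5°C/km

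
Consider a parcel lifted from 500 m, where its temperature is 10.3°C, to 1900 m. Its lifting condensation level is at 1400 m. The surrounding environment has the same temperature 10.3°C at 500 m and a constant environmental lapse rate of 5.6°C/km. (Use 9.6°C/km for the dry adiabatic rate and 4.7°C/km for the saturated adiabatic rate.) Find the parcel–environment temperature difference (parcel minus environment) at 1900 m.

-3.15°C (parcel cooler than environment)

Parcel:
  500–1400 m, dry: Δz = 0.9 km ⇒ ΔT = -8.64°C; T = 1.66°C
  1400–1900 m, saturated: Δz = 0.5 km ⇒ ΔT = -2.35°C; T = -0.69°C
Environment:
  500–1900 m, environment: Δz = 1.4 km ⇒ ΔT = -7.84°C; T = 2.46°C
T_parcel − T_env = -0.69 − 2.46 = -3.15°C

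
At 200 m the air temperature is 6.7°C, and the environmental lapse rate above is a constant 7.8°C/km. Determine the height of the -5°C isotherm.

1700 m

Height above start = (6.7 − (-5)) / 7.8 = 1.5 km
Altitude = 200 m + 1500 m = 1700 m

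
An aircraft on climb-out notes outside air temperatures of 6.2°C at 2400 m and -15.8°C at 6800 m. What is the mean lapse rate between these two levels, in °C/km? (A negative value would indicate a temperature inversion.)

Γ = −ΔT/Δz = (6.2 − (-15.8)) / (6800 − 2400) m
  = 22°C / 4.4 km = 5°C/km

5°C/km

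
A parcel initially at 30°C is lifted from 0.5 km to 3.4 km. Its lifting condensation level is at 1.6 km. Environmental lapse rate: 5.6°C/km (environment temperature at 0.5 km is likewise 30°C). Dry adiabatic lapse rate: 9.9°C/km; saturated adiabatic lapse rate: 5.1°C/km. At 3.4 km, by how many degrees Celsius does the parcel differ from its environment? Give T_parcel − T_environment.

Parcel:
  500 → 1600 m (dry, 9.9°C/km): ΔT = -9.9 × 1.1 = -10.89°C → T = 19.11°C
  1600 → 3400 m (saturated, 5.1°C/km): ΔT = -5.1 × 1.8 = -9.18°C → T = 9.93°C
Environment:
  500 → 3400 m (environment, 5.6°C/km): ΔT = -5.6 × 2.9 = -16.24°C → T = 13.76°C
T_parcel − T_env = 9.93 − 13.76 = -3.83°C

-3.83°C (parcel cooler than environment)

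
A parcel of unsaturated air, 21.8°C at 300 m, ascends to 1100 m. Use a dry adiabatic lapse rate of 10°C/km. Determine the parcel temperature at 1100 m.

13.8°C

Dry adiabatic to 1100 m: -10 × 0.8 km = -8°C, so T = 13.8°C.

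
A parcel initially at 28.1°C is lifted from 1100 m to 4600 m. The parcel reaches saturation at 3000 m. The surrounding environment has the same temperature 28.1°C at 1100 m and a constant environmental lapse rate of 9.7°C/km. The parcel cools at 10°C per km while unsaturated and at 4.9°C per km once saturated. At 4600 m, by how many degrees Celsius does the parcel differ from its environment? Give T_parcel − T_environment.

Parcel:
  1100 → 3000 m (dry, 10°C/km): ΔT = -10 × 1.9 = -19°C → T = 9.1°C
  3000 → 4600 m (saturated, 4.9°C/km): ΔT = -4.9 × 1.6 = -7.84°C → T = 1.26°C
Environment:
  1100 → 4600 m (environment, 9.7°C/km): ΔT = -9.7 × 3.5 = -33.95°C → T = -5.85°C
T_parcel − T_env = 1.26 − (-5.85) = +7.11°C

+7.11°C (parcel warmer than environment)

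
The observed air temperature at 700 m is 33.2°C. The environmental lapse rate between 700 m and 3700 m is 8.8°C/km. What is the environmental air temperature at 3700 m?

6.8°C

From 700 m to 3700 m (environmental): cools by 8.8 × 3 = 26.4°C, giving 6.8°C.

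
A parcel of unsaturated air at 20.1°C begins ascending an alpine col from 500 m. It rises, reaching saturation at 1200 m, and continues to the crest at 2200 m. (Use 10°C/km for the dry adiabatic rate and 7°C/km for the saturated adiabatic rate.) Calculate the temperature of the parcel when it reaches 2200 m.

6.1°C

500–1200 m, dry: Δz = 0.7 km ⇒ ΔT = -7°C; T = 13.1°C
1200–2200 m, saturated: Δz = 1 km ⇒ ΔT = -7°C; T = 6.1°C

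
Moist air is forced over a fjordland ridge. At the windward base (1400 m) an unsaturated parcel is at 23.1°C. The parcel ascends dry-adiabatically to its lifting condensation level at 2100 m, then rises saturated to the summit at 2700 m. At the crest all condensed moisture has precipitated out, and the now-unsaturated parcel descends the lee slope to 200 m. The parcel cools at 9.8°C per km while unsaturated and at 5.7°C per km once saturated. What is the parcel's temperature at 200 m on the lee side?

37.32°C

1400 → 2100 m (dry, 9.8°C/km): ΔT = -9.8 × 0.7 = -6.86°C → T = 16.24°C
2100 → 2700 m (saturated, 5.7°C/km): ΔT = -5.7 × 0.6 = -3.42°C → T = 12.82°C
2700 → 200 m (dry descent, 9.8°C/km): ΔT = +9.8 × 2.5 = +24.5°C → T = 37.32°C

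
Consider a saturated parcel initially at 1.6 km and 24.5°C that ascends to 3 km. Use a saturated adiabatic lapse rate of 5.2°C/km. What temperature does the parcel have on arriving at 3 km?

17.22°C

From 1600 m to 3000 m (saturated adiabatic): cools by 5.2 × 1.4 = 7.28°C, giving 17.22°C.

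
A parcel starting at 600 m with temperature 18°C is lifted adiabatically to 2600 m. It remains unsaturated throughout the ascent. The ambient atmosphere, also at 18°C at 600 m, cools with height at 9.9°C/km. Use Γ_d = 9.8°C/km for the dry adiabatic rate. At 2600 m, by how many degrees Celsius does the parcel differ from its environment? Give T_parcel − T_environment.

+0.2°C (parcel warmer than environment)

Parcel:
  Dry to 2600 m: -9.8 × 2 km = -19.6°C, so T = -1.6°C.
Environment:
  Environment to 2600 m: -9.9 × 2 km = -19.8°C, so T = -1.8°C.
T_parcel − T_env = -1.6 − (-1.8) = +0.2°C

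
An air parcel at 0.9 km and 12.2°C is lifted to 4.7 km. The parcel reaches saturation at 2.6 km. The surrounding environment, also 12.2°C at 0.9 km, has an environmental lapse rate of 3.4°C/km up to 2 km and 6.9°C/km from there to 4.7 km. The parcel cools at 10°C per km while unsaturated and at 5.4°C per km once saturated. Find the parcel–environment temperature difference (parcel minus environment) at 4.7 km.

-5.97°C (parcel cooler than environment)

Parcel:
  From 900 m to 2600 m (dry): cools by 10 × 1.7 = 17°C, giving -4.8°C.
  From 2600 m to 4700 m (saturated): cools by 5.4 × 2.1 = 11.34°C, giving -16.14°C.
Environment:
  From 900 m to 2000 m (environment, lower layer): cools by 3.4 × 1.1 = 3.74°C, giving 8.46°C.
  From 2000 m to 4700 m (environment, upper layer): cools by 6.9 × 2.7 = 18.63°C, giving -10.17°C.
T_parcel − T_env = -16.14 − (-10.17) = -5.97°C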